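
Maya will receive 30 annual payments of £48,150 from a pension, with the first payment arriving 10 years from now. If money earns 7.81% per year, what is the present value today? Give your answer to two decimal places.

Value one period before first payment (t=9): 48150 × [1 − (1+0.0781)^(−30)] / 0.0781 = 48150 × 11.462638 = 551,926.0077
PV₀ = 551,926.0077 / (1+0.0781)^9 = 551,926.0077 / 1.967576 = 280,510.7084

£280,510.71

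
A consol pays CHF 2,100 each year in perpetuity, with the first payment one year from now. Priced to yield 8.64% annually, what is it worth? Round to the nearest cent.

PV = PMT / i = 2100 / 0.0864 = 24,305.5556

CHF 24,305.56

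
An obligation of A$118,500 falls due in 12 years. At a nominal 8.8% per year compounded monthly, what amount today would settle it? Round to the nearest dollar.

Periodic rate i = 0.088/12 = 0.00733333; n = 12 × 12 = 144 periods.
PV = FV·(1+i)^(−n) = 118,500 × 0.349187 = 41,378.6950

A$41,379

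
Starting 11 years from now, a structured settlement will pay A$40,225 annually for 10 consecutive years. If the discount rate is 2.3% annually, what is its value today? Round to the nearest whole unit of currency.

Value one period before first payment (t=10): 40225 × [1 − (1+0.023)^(−10)] / 0.023 = 40225 × 8.843210 = 355,718.1318
PV₀ = 355,718.1318 / (1+0.023)^10 = 355,718.1318 / 1.255325 = 283,367.2566

A$283,367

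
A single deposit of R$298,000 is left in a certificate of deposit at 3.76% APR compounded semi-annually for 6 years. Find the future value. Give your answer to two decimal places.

R$372,634.88

i = 0.0376/2 = 0.0188 per half-year; n = 6·2 = 12.
FV = PV·(1+i)^n = 298,000 × 1.250453 = 372,634.8762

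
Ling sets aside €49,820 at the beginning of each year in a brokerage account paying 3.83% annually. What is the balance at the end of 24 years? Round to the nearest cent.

€1,978,109.31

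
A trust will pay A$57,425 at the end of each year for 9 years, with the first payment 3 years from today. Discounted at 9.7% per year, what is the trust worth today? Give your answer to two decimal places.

PV at t=2 (ordinary 9-year annuity): 57425 × a(9|0.097) = 57425 × 5.828344 = 334,692.6326
PV₀ = 334,692.6326 / (1+0.097)^2 = 334,692.6326 / 1.203409 = 278,120.4334

A$278,120.43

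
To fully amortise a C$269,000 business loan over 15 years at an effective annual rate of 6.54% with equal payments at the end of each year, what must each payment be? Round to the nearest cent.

C$28,682.46

PMT = 269000 / ( [1 − (1+0.0654)^(−15)] / 0.0654 ) = 269000 / 9.378555 = 28,682.4578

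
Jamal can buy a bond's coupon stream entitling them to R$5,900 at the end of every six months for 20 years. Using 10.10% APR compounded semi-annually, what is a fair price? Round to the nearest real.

With 2 periods per year: i = 0.0505, n = 40.
PV = PMT · [1 − (1+i)^(−n)] / i = 5900 · 17.042252 = 100,549.2853

R$100,549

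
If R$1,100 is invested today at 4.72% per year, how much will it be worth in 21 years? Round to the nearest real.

R$2,897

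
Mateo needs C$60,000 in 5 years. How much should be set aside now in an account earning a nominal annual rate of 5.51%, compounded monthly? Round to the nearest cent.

C$45,580.28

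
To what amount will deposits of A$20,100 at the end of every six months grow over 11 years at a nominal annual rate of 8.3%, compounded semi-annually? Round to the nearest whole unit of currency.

A$700,482

i = 0.083/2 = 0.0415 per half-year; n = 11·2 = 22.
FV = 20100 × [(1+0.0415)^22 − 1] / 0.0415 = 20100 × 34.849831 = 700,481.6095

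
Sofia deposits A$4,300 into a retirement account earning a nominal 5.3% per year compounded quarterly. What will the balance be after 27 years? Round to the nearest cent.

A$17,818.15

With 4 periods per year: i = 0.01325, n = 108.
4,300 × (1+0.01325)^108 = 4,300 × 4.143756 = 17,818.1494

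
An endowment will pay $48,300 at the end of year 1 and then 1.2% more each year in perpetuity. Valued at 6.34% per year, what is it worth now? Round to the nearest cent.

PV = PMT / (i − g) = 48300 / (0.0634 − 0.012) = 48300 / 0.051400 = 939,688.7160

$939,688.72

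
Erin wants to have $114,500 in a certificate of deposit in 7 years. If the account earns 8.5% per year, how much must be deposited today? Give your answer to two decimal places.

Discount factor = (1+0.085)^(−7) = 0.564926; PV = 114,500 × 0.564926 = 64,684.0672

$64,684.07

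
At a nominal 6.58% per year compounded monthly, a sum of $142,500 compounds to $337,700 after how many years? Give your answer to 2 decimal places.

Periodic rate i = 0.0658/12 = 0.00548333.
(1+i)^n = 337700/142500 = 2.36982, so n = ln 2.36982 / ln 1.00548 = 157.7835 months
= 157.7835/12 years

13.15 years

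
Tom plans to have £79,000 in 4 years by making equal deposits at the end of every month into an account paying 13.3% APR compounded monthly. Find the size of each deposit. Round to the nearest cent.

£1,255.57

i = 0.133/12 = 0.0110833 per month; n = 4·12 = 48.
PMT = 79000 / ( [(1+0.0110833)^48 − 1] / 0.0110833 ) = 79000 / 62.919597 = 1,255.5707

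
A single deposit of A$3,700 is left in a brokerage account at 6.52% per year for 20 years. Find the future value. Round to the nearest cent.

FV = 3,700 × (1 + 0.0652)^20 = 13,086.5413

A$13,086.54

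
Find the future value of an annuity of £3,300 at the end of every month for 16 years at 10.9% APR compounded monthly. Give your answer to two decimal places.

i = 0.109/12 = 0.00908333 per month; n = 16·12 = 192.
FV = PMT · [(1+i)^n − 1] / i = 3300 · 514.714143 = 1,698,556.6724

£1,698,556.67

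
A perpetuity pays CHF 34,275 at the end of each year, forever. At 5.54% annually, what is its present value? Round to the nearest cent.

CHF 618,682.31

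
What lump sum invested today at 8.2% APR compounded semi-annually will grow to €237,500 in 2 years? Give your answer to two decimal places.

Periodic rate i = 0.082/2 = 0.041; n = 2 × 2 = 4 periods.
PV = FV·(1+i)^(−n) = 237,500 × 0.851524 = 202,237.0380

€202,237.04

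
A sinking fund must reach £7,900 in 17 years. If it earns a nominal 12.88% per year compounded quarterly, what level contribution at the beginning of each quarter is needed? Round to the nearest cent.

£32.31

Periodic rate i = 0.1288/4 = 0.0322; n = 17 × 4 = 68 periods.
PMT = 7900 / ( [(1+0.0322)^68 − 1] / 0.0322 × (1+i) ) = 7900 / 244.542780 = 32.3052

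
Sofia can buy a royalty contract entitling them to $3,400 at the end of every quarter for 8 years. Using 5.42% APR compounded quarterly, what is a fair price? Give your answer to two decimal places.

$87,807.50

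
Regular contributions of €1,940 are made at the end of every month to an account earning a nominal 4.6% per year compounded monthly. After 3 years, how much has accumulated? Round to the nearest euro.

€74,735

i = 0.046/12 = 0.00383333 per month; n = 3·12 = 36.
FV = PMT · [(1+i)^n − 1] / i = 1940 · 38.523319 = 74,735.2397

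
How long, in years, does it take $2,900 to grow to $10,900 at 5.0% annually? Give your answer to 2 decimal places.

27.14 years

(1+i)^n = 10900/2900 = 3.75862, so n = ln 3.75862 / ln 1.05 = 27.1377 years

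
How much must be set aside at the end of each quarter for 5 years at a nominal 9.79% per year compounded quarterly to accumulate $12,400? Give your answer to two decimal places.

$488.00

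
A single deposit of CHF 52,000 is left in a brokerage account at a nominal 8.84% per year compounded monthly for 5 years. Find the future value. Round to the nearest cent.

CHF 80,771.46

i = 0.0884/12 = 0.00736667 per month; n = 5·12 = 60.
FV = 52,000 × (1 + 0.00736667)^60 = 80,771.4561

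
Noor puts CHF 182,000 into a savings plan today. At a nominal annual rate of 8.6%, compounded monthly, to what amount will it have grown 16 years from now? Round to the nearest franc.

CHF 717,017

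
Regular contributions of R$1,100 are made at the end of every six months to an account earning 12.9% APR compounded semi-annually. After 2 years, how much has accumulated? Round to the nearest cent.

R$4,844.30

Periodic rate i = 0.129/2 = 0.0645; n = 2 × 2 = 4 periods.
FV = 1100 × [(1+0.0645)^4 − 1] / 0.0645 = 1100 × 4.403909 = 4,844.3003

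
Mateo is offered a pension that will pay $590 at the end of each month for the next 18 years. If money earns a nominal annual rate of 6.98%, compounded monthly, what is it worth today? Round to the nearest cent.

$72,451.82

Periodic rate i = 0.0698/12 = 0.00581667; n = 18 × 12 = 216 periods.
Annuity factor a(216|0.00581667) = 122.799694; PV = 590 × 122.799694 = 72,451.8196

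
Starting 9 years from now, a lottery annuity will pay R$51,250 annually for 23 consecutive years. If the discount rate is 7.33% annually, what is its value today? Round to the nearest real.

R$319,003

PV at t=8 (ordinary 23-year annuity): 51250 × a(23|0.0733) = 51250 × 10.961483 = 561,776.0084
Discount back 8 years: 561,776.0084 × (1+0.0733)^(−8) = 561,776.0084 × 0.567847 = 319,002.5489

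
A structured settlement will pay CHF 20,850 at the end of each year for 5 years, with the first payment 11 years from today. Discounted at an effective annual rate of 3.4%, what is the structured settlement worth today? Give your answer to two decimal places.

CHF 67,576.30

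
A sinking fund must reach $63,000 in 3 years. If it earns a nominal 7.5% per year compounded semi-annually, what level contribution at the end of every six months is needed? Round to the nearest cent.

Periodic rate i = 0.075/2 = 0.0375; n = 3 × 2 = 6 periods.
FV-annuity factor = 6.591428; PMT = 63000 / 6.591428 = 9,557.8683

$9,557.87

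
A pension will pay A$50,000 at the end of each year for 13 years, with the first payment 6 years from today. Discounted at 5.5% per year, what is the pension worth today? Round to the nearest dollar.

A$348,789

PV at t=5 (ordinary 13-year annuity): 50000 × a(13|0.055) = 50000 × 9.117079 = 455,853.9265
PV₀ = 455,853.9265 / (1+0.055)^5 = 455,853.9265 / 1.306960 = 348,789.4995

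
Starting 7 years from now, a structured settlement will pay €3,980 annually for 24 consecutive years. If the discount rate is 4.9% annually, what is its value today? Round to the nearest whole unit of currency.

€41,620

Value one period before first payment (t=6): 3980 × [1 − (1+0.049)^(−24)] / 0.049 = 3980 × 13.933872 = 55,456.8124
Discount back 6 years: 55,456.8124 × (1+0.049)^(−6) = 55,456.8124 × 0.750494 = 41,619.9902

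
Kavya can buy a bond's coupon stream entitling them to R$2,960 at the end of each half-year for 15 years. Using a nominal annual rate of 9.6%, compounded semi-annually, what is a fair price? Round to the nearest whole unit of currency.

R$46,558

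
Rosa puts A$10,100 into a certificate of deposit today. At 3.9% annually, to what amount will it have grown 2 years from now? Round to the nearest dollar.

FV = PV·(1+i)^n = 10,100 × 1.079521 = 10,903.1621

A$10,903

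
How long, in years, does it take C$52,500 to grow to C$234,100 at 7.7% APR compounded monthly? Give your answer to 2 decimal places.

19.48 years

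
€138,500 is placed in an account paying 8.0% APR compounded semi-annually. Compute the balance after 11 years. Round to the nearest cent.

Periodic rate i = 0.08/2 = 0.04; n = 11 × 2 = 22 periods.
138,500 × (1+0.04)^22 = 138,500 × 2.369919 = 328,233.7526

€328,233.75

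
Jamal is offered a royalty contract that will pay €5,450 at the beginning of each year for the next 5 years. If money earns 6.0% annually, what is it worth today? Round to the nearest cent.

€24,334.83

PV = PMT · [1 − (1+i)^(−n)] / i × (1+i) = 5450 · 4.465106 = 24,334.8256
(Beginning-of-period payments → annuity-due factor ×(1+i).)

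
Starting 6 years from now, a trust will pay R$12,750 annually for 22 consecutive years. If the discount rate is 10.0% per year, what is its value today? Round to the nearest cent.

R$69,442.06

PV at t=5 (ordinary 22-year annuity): 12750 × a(22|0.1) = 12750 × 8.771540 = 111,837.1384
PV₀ = 111,837.1384 / (1+0.1)^5 = 111,837.1384 / 1.610510 = 69,442.0639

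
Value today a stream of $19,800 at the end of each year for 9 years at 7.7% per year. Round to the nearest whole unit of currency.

$125,246

PV = PMT · [1 − (1+i)^(−n)] / i = 19800 · 6.325576 = 125,246.3984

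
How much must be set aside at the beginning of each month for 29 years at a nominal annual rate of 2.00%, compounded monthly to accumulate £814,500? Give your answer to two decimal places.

£1,726.03

i = 0.02/12 = 0.00166667 per month; n = 29·12 = 348.
PMT = 814500 / ( [(1+0.00166667)^348 − 1] / 0.00166667 × (1+i) ) = 814500 / 471.890983 = 1,726.0343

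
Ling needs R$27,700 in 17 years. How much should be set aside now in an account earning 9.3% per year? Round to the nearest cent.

R$6,108.53

PV = 27,700 / (1 + 0.093)^17 = 27,700 / 4.534639 = 6,108.5343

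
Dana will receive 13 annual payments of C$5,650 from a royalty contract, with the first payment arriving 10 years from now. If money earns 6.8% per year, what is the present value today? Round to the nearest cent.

Value one period before first payment (t=9): 5650 × [1 − (1+0.068)^(−13)] / 0.068 = 5650 × 8.453223 = 47,760.7072
PV₀ = 47,760.7072 / (1+0.068)^9 = 47,760.7072 / 1.807762 = 26,419.7969

C$26,419.80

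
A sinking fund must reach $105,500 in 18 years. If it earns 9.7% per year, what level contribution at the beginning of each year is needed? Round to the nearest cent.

$2,172.88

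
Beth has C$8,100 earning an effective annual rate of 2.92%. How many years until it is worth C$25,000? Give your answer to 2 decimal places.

n = ln(25000/8100) / ln(1+0.0292) = ln(3.08642) / 0.028782 = 39.1571 years

39.16 years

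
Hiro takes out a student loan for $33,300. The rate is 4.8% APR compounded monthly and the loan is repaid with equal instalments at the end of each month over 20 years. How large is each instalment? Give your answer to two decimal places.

i = 0.048/12 = 0.004 per month; n = 20·12 = 240.
Annuity-PV factor = 154.093303; PMT = 33300 / 154.093303 = 216.1028

$216.10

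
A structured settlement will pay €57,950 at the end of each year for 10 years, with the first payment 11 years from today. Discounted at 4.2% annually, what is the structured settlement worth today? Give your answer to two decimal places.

€308,412.40

Value one period before first payment (t=10): 57950 × [1 − (1+0.042)^(−10)] / 0.042 = 57950 × 8.030740 = 465,381.3953
Discount back 10 years: 465,381.3953 × (1+0.042)^(−10) = 465,381.3953 × 0.662709 = 308,412.3977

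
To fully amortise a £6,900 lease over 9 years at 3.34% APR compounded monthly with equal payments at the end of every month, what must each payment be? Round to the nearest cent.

£74.06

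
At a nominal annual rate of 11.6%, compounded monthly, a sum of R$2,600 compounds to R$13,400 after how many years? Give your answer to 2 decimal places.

14.20 years

Periodic rate i = 0.116/12 = 0.00966667.
n = ln(13400/2600) / ln(1+0.00966667) = ln(5.15385) / 0.009620 = 170.4472 months
= 170.4472/12 years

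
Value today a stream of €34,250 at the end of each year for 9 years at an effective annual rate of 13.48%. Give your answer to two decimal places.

€172,666.56

PV = PMT · [1 − (1+i)^(−n)] / i = 34250 · 5.041359 = 172,666.5599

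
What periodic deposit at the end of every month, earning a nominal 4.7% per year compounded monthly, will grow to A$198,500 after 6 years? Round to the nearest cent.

A$2,391.82

With 12 periods per year: i = 0.00391667, n = 72.
FV-annuity factor = 82.991149; PMT = 198500 / 82.991149 = 2,391.8213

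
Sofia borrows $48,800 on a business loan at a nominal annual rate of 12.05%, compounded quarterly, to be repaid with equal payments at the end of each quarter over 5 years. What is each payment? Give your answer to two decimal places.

Periodic rate i = 0.1205/4 = 0.030125; n = 5 × 4 = 20 periods.
Annuity-PV factor = 14.860296; PMT = 48800 / 14.860296 = 3,283.9185

$3,283.92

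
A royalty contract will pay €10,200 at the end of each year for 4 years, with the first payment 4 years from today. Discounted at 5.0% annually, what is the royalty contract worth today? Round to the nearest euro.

€31,244

PV at t=3 (ordinary 4-year annuity): 10200 × a(4|0.05) = 10200 × 3.545951 = 36,168.6951
Discount back 3 years: 36,168.6951 × (1+0.05)^(−3) = 36,168.6951 × 0.863838 = 31,243.8788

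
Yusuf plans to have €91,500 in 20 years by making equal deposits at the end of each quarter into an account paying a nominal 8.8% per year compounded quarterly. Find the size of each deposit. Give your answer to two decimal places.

€428.06

Periodic rate i = 0.088/4 = 0.022; n = 20 × 4 = 80 periods.
FV-annuity factor = 213.753802; PMT = 91500 / 213.753802 = 428.0626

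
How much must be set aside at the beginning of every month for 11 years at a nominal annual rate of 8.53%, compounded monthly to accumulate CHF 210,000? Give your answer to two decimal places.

CHF 958.02

i = 0.0853/12 = 0.00710833 per month; n = 11·12 = 132.
FV-annuity factor × (1+i) = 219.202217; PMT = 210000 / 219.202217 = 958.0195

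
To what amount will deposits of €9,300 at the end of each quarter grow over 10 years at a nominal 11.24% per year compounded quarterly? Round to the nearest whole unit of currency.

€671,785

With 4 periods per year: i = 0.0281, n = 40.
FV = PMT · [(1+i)^n − 1] / i = 9300 · 72.234976 = 671,785.2761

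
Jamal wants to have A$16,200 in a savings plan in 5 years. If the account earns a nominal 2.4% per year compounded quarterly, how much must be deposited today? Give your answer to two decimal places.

A$14,373.26

i = 0.024/4 = 0.006 per quarter; n = 5·4 = 20.
PV = FV·(1+i)^(−n) = 16,200 × 0.887239 = 14,373.2639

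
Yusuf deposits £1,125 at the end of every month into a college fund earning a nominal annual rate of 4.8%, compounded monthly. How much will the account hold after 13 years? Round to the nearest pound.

£243,016

Periodic rate i = 0.048/12 = 0.004; n = 13 × 12 = 156 periods.
FV = 1125 × [(1+0.004)^156 − 1] / 0.004 = 1125 × 216.014261 = 243,016.0432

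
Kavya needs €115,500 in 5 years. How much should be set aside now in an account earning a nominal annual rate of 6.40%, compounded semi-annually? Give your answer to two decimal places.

€84,291.74

With 2 periods per year: i = 0.032, n = 10.
PV = 115,500 / (1 + 0.032)^10 = 115,500 / 1.370241 = 84,291.7385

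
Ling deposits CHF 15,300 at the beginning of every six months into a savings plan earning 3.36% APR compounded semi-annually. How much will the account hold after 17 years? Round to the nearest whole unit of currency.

CHF 705,632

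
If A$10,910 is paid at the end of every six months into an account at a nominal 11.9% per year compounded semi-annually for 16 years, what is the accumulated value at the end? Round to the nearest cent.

A$982,209.13

With 2 periods per year: i = 0.0595, n = 32.
FV = 10910 × [(1+0.0595)^32 − 1] / 0.0595 = 10910 × 90.028335 = 982,209.1319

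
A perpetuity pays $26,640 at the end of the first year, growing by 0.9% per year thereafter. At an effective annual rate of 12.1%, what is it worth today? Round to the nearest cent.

PV = D₁/(r − g) = 26640/(0.121 − 0.009) = 237,857.1429

$237,857.14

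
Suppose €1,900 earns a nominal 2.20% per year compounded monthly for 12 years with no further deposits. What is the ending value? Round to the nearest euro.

€2,473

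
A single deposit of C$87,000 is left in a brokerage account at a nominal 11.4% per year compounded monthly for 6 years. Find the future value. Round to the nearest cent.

C$171,859.89

With 12 periods per year: i = 0.0095, n = 72.
87,000 × (1+0.0095)^72 = 87,000 × 1.975401 = 171,859.8897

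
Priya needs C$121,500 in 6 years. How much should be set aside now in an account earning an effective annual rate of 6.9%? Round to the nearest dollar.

C$81,416

Discount factor = (1+0.069)^(−6) = 0.670091; PV = 121,500 × 0.670091 = 81,416.0535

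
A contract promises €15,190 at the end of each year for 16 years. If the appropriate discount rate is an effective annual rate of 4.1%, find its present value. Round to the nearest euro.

PV = 15190 × [1 − (1+0.041)^(−16)] / 0.041 = 15190 × 11.566806 = 175,699.7840

€175,700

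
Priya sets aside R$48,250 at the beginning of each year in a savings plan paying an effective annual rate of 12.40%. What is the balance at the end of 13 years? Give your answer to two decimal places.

R$1,561,596.57

FV = PMT · [(1+i)^n − 1] / i × (1+i) = 48250 · 32.364696 = 1,561,596.5720
(annuity-due: payments at period start, so ×(1+i).)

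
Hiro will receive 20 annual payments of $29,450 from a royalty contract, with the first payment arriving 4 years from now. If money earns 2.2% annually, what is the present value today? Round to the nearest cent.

PV at t=3 (ordinary 20-year annuity): 29450 × a(20|0.022) = 29450 × 16.040185 = 472,383.4621
PV₀ = 472,383.4621 / (1+0.022)^3 = 472,383.4621 / 1.067463 = 442,529.2660

$442,529.27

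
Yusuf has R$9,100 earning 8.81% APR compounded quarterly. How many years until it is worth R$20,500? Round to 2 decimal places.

9.32 years

Periodic rate i = 0.0881/4 = 0.022025.
(1+i)^n = 20500/9100 = 2.25275, so n = ln 2.25275 / ln 1.02202 = 37.2786 quarters
= 37.2786/4 years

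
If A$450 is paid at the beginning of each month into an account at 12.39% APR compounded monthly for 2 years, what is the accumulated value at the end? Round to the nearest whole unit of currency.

A$12,311

Periodic rate i = 0.1239/12 = 0.010325; n = 2 × 12 = 24 periods.
FV = PMT · [(1+i)^n − 1] / i × (1+i) = 450 · 27.357242 = 12,310.7589
(Beginning-of-period payments → annuity-due factor ×(1+i).)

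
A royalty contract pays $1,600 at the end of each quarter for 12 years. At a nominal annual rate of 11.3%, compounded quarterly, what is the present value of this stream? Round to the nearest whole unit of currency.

Periodic rate i = 0.113/4 = 0.02825; n = 12 × 4 = 48 periods.
PV = 1600 × [1 − (1+0.02825)^(−48)] / 0.02825 = 1600 × 26.103365 = 41,765.3845

$41,765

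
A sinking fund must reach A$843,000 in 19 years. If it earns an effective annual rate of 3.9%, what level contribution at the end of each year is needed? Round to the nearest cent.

PMT = 843000 / ( [(1+0.039)^19 − 1] / 0.039 ) = 843000 / 27.402306 = 30,763.8339

A$30,763.83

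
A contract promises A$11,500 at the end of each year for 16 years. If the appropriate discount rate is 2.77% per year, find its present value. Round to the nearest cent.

A$147,025.69

PV = PMT · [1 − (1+i)^(−n)] / i = 11500 · 12.784843 = 147,025.6890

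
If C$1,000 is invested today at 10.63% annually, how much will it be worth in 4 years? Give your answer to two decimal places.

C$1,497.93

FV = PV·(1+i)^n = 1,000 × 1.497930 = 1,497.9305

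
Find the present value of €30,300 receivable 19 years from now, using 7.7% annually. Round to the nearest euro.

PV = 30,300 / (1 + 0.077)^19 = 30,300 / 4.093534 = 7,401.9179

€7,402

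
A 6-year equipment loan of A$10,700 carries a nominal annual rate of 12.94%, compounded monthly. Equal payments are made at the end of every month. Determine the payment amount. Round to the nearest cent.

A$214.45

With 12 periods per year: i = 0.0107833, n = 72.
PMT = 10700 / ( [1 − (1+0.0107833)^(−72)] / 0.0107833 ) = 10700 / 49.894095 = 214.4542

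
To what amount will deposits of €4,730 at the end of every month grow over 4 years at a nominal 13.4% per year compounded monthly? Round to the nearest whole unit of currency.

With 12 periods per year: i = 0.0111667, n = 48.
Accumulation factor s(48|0.0111667) = 63.052559; FV = 4730 × 63.052559 = 298,238.6020

€298,239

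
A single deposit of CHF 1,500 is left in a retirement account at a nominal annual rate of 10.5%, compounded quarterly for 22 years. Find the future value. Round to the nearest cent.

Periodic rate i = 0.105/4 = 0.02625; n = 22 × 4 = 88 periods.
1,500 × (1+0.02625)^88 = 1,500 × 9.778652 = 14,667.9773

CHF 14,667.98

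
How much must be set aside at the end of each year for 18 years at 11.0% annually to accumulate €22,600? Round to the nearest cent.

€448.45

PMT = 22600 / ( [(1+0.11)^18 − 1] / 0.11 ) = 22600 / 50.395936 = 448.4489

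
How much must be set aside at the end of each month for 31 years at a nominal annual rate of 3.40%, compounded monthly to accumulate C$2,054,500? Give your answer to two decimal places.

C$3,121.51

Periodic rate i = 0.034/12 = 0.00283333; n = 31 × 12 = 372 periods.
PMT = 2.0545e+06 / ( [(1+0.00283333)^372 − 1] / 0.00283333 ) = 2.0545e+06 / 658.175937 = 3,121.5058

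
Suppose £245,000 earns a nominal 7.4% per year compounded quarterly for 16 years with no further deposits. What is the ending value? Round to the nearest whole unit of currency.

£791,903

Periodic rate i = 0.074/4 = 0.0185; n = 16 × 4 = 64 periods.
FV = PV·(1+i)^n = 245,000 × 3.232259 = 791,903.4188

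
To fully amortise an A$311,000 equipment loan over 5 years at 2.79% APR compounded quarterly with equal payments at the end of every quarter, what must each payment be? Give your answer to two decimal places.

i = 0.0279/4 = 0.006975 per quarter; n = 5·4 = 20.
PMT = 311000 / ( [1 − (1+0.006975)^(−20)] / 0.006975 ) = 311000 / 18.607265 = 16,713.9019

A$16,713.90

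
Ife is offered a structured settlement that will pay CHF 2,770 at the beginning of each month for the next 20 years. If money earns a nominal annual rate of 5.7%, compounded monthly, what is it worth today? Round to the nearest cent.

CHF 398,030.57

Periodic rate i = 0.057/12 = 0.00475; n = 20 × 12 = 240 periods.
PV = PMT · [1 − (1+i)^(−n)] / i × (1+i) = 2770 · 143.693345 = 398,030.5656
Payments are at the start of each period, so multiply by (1+i).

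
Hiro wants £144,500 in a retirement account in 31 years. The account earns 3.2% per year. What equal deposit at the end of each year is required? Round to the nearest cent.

PMT = 144500 / ( [(1+0.032)^31 − 1] / 0.032 ) = 144500 / 51.719914 = 2,793.8948

£2,793.89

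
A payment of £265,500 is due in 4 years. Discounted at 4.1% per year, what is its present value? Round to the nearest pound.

£226,080

PV = 265,500 / (1 + 0.041)^4 = 265,500 / 1.174365 = 226,079.7204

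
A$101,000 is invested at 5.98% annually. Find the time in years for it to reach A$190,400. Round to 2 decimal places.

(1+i)^n = 190400/101000 = 1.88515, so n = ln 1.88515 / ln 1.0598 = 10.9161 years

10.92 years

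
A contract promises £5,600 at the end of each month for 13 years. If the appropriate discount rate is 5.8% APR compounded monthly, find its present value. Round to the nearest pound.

Periodic rate i = 0.058/12 = 0.00483333; n = 13 × 12 = 156 periods.
PV = PMT · [1 − (1+i)^(−n)] / i = 5600 · 109.378722 = 612,520.8408

£612,521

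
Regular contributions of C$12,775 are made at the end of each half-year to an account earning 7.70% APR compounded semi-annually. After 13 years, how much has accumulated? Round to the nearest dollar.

C$554,254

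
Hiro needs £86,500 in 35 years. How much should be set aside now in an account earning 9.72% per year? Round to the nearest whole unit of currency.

PV = FV·(1+i)^(−n) = 86,500 × 0.038904 = 3,365.2175

£3,365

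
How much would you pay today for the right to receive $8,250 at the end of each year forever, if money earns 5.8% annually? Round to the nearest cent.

$142,241.38

PV = C/r = 8250/0.058 = 142,241.3793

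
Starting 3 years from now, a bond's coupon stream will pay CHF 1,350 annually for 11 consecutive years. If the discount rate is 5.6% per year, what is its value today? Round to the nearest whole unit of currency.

CHF 9,746

Value one period before first payment (t=2): 1350 × [1 − (1+0.056)^(−11)] / 0.056 = 1350 × 8.050759 = 10,868.5251
PV₀ = 10,868.5251 / (1+0.056)^2 = 10,868.5251 / 1.115136 = 9,746.3674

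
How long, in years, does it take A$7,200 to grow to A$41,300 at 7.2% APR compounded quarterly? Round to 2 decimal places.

Periodic rate i = 0.072/4 = 0.018.
(1+i)^n = 41300/7200 = 5.73611, so n = ln 5.73611 / ln 1.018 = 97.9142 quarters
= 97.9142/4 years

24.48 years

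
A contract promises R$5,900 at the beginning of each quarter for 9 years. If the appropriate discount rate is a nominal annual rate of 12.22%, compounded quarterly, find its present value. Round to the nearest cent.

R$131,662.71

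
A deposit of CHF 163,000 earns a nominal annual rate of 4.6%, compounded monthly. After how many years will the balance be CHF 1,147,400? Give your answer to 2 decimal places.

Periodic rate i = 0.046/12 = 0.00383333.
n = ln(1.1474e+06/163000) / ln(1+0.00383333) = ln(7.03926) / 0.003826 = 510.0630 months
= 510.0630/12 years

42.51 years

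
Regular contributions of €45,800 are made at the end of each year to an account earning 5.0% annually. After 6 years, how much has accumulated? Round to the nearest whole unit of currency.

FV = PMT · [(1+i)^n − 1] / i = 45800 · 6.801913 = 311,527.6068

€311,528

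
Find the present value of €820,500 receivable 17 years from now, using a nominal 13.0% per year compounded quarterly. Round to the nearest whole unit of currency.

i = 0.13/4 = 0.0325 per quarter; n = 17·4 = 68.
PV = FV·(1+i)^(−n) = 820,500 × 0.113626 = 93,229.7421

€93,230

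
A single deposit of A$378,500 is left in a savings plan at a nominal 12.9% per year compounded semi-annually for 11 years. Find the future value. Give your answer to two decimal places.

With 2 periods per year: i = 0.0645, n = 22.
378,500 × (1+0.0645)^22 = 378,500 × 3.955530 = 1,497,167.9821

A$1,497,167.98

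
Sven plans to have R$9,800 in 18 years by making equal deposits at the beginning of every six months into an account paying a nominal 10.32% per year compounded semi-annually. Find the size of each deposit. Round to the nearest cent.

Periodic rate i = 0.1032/2 = 0.0516; n = 18 × 2 = 36 periods.
PMT = 9800 / ( [(1+0.0516)^36 − 1] / 0.0516 × (1+i) ) = 9800 / 104.307295 = 93.9532

R$93.95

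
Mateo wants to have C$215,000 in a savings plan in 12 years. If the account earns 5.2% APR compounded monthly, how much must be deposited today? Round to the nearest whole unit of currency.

i = 0.052/12 = 0.00433333 per month; n = 12·12 = 144.
PV = 215,000 / (1 + 0.00433333)^144 = 215,000 / 1.863864 = 115,351.7476

C$115,352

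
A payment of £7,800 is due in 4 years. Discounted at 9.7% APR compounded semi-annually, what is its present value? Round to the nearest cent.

With 2 periods per year: i = 0.0485, n = 8.
Discount factor = (1+0.0485)^(−8) = 0.684625; PV = 7,800 × 0.684625 = 5,340.0721

£5,340.07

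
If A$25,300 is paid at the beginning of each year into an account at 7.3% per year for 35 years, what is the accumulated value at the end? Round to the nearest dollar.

FV = 25300 × [(1+0.073)^35 − 1] / 0.073 × (1+i) = 25300 × 158.389438 = 4,007,252.7807
Payments are at the start of each period, so multiply by (1+i).

A$4,007,253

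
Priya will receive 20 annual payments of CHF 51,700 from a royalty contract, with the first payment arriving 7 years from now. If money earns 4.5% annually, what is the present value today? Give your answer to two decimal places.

CHF 516,417.80

PV at t=6 (ordinary 20-year annuity): 51700 × a(20|0.045) = 51700 × 13.007936 = 672,510.3145
Discount back 6 years: 672,510.3145 × (1+0.045)^(−6) = 672,510.3145 × 0.767896 = 516,417.8045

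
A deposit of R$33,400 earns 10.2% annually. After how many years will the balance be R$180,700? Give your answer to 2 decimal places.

(1+i)^n = 180700/33400 = 5.41018, so n = ln 5.41018 / ln 1.102 = 17.3823 years

17.38 years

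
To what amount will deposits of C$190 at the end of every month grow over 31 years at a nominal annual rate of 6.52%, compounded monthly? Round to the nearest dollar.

C$227,517

i = 0.0652/12 = 0.00543333 per month; n = 31·12 = 372.
Accumulation factor s(372|0.00543333) = 1197.459482; FV = 190 × 1197.459482 = 227,517.3016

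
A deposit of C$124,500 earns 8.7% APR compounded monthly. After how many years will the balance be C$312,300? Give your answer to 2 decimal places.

10.61 years

Periodic rate i = 0.087/12 = 0.00725.
n = ln(312300/124500) / ln(1+0.00725) = ln(2.50843) / 0.007224 = 127.3087 months
= 127.3087/12 years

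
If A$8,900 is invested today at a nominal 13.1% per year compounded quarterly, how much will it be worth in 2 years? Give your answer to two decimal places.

With 4 periods per year: i = 0.03275, n = 8.
FV = PV·(1+i)^n = 8,900 × 1.294082 = 11,517.3254

A$11,517.33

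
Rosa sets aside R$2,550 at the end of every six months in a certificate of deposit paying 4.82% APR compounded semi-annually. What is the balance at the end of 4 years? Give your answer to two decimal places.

i = 0.0482/2 = 0.0241 per half-year; n = 4·2 = 8.
FV = 2550 × [(1+0.0241)^8 − 1] / 0.0241 = 2550 × 8.708324 = 22,206.2270

R$22,206.23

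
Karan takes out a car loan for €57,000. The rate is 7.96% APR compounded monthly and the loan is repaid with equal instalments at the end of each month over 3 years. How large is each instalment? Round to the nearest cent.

€1,785.12

With 12 periods per year: i = 0.00663333, n = 36.
Annuity-PV factor = 31.930605; PMT = 57000 / 31.930605 = 1,785.1212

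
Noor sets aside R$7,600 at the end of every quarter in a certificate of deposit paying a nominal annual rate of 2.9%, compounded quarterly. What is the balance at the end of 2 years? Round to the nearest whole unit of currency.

With 4 periods per year: i = 0.00725, n = 8.
FV = PMT · [(1+i)^n − 1] / i = 7600 · 8.205970 = 62,365.3745

R$62,365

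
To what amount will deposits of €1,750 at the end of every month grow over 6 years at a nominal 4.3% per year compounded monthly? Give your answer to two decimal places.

Periodic rate i = 0.043/12 = 0.00358333; n = 6 × 12 = 72 periods.
FV = 1750 × [(1+0.00358333)^72 − 1] / 0.00358333 = 1750 × 81.974532 = 143,455.4313

€143,455.43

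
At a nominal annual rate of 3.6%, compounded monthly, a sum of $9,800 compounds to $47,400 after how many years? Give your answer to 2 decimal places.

Periodic rate i = 0.036/12 = 0.003.
n = ln(47400/9800) / ln(1+0.003) = ln(4.83673) / 0.002996 = 526.2010 months
= 526.2010/12 years

43.85 years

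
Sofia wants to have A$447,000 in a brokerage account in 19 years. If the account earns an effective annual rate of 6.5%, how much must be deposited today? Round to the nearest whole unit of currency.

A$135,103

PV = 447,000 / (1 + 0.065)^19 = 447,000 / 3.308587 = 135,102.9946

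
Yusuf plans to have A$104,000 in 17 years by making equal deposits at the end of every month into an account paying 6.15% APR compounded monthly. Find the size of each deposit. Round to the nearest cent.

A$290.11

Periodic rate i = 0.0615/12 = 0.005125; n = 17 × 12 = 204 periods.
FV-annuity factor = 358.484899; PMT = 104000 / 358.484899 = 290.1098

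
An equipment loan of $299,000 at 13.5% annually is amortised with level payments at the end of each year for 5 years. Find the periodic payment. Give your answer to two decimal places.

Annuity-PV factor = 3.474743; PMT = 299000 / 3.474743 = 86,049.5375

$86,049.54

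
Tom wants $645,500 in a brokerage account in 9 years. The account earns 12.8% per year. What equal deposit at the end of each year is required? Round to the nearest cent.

$42,229.92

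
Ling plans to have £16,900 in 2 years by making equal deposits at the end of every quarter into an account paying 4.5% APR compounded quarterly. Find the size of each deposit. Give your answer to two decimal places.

£2,030.72

i = 0.045/4 = 0.01125 per quarter; n = 2·4 = 8.
PMT = 16900 / ( [(1+0.01125)^8 − 1] / 0.01125 ) = 16900 / 8.322188 = 2,030.7159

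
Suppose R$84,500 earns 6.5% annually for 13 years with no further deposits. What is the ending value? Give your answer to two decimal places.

R$191,602.69

FV = PV·(1+i)^n = 84,500 × 2.267487 = 191,602.6935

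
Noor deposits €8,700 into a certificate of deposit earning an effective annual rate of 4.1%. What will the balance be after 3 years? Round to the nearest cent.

8,700 × (1+0.041)^3 = 8,700 × 1.128112 = 9,814.5737

€9,814.57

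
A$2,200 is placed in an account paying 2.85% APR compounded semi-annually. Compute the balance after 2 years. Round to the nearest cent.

A$2,328.11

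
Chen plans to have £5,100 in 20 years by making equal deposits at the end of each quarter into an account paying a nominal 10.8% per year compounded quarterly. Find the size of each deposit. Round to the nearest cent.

£18.54

With 4 periods per year: i = 0.027, n = 80.
FV-annuity factor = 275.047121; PMT = 5100 / 275.047121 = 18.5423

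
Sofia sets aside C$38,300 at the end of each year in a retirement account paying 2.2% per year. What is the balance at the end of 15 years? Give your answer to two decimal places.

FV = 38300 × [(1+0.022)^15 − 1] / 0.022 = 38300 × 17.545485 = 671,992.0575

C$671,992.06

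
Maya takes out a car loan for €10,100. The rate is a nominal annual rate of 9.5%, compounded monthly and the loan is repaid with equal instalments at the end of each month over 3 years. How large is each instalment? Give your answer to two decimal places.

€323.53

With 12 periods per year: i = 0.00791667, n = 36.
Annuity-PV factor = 31.217856; PMT = 10100 / 31.217856 = 323.5328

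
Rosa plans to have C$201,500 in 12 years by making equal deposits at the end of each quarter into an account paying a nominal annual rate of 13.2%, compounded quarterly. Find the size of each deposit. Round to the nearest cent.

C$1,772.57

i = 0.132/4 = 0.033 per quarter; n = 12·4 = 48.
FV-annuity factor = 113.676746; PMT = 201500 / 113.676746 = 1,772.5701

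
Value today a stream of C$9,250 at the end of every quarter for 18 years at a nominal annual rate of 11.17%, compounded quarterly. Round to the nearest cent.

i = 0.1117/4 = 0.027925 per quarter; n = 18·4 = 72.
PV = PMT · [1 − (1+i)^(−n)] / i = 9250 · 30.880921 = 285,648.5152

C$285,648.52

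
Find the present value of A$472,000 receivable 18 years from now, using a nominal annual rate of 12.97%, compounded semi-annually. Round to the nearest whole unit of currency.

With 2 periods per year: i = 0.06485, n = 36.
PV = FV·(1+i)^(−n) = 472,000 × 0.104140 = 49,153.9395

A$49,154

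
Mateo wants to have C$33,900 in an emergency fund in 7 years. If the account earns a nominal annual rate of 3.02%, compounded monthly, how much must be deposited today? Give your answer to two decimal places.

C$27,447.65

i = 0.0302/12 = 0.00251667 per month; n = 7·12 = 84.
PV = 33,900 / (1 + 0.00251667)^84 = 33,900 / 1.235078 = 27,447.6507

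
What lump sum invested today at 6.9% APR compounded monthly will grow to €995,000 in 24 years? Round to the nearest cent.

€190,849.58

i = 0.069/12 = 0.00575 per month; n = 24·12 = 288.
Discount factor = (1+0.00575)^(−288) = 0.191809; PV = 995,000 × 0.191809 = 190,849.5774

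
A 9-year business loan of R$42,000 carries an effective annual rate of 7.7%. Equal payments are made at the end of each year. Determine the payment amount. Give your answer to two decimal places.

PMT = 42000 / ( [1 − (1+0.077)^(−9)] / 0.077 ) = 42000 / 6.325576 = 6,639.7119

R$6,639.71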